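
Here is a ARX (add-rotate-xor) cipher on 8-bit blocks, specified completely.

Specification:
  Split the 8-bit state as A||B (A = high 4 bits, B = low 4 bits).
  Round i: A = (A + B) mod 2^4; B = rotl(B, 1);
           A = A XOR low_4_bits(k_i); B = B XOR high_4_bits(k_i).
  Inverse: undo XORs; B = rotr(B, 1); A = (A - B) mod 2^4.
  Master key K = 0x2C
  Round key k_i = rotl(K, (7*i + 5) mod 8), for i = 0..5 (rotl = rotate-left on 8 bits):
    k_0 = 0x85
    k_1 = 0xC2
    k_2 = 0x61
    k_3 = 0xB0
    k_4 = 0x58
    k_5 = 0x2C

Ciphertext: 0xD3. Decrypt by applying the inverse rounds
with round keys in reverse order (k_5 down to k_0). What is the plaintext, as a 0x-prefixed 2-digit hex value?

s_0 = ciphertext = 0xD3
s_1 = InvRound(s_0, k_5) = 0x98
s_2 = InvRound(s_1, k_4) = 0x3E
s_3 = InvRound(s_2, k_3) = 0x9A
s_4 = InvRound(s_3, k_2) = 0x26
s_5 = InvRound(s_4, k_1) = 0xB5
s_6 = InvRound(s_5, k_0) = 0x0E

0x0E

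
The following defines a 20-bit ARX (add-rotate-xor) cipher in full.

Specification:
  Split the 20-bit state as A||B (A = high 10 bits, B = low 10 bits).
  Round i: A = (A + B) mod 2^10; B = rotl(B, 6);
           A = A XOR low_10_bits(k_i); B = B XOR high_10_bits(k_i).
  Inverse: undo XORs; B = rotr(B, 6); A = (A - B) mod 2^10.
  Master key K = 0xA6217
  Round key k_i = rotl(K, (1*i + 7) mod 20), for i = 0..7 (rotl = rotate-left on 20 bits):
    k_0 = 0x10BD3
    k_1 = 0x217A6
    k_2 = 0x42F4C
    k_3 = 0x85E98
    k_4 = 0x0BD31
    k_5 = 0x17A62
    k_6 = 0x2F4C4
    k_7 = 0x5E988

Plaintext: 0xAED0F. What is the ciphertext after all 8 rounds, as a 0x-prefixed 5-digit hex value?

0x04332

s_0 = plaintext = 0xAED0F
s_1 = Round(s_0, k_0) = 0x06792
s_2 = Round(s_1, k_1) = 0x0343C
s_3 = Round(s_2, k_2) = 0xC1608
s_4 = Round(s_3, k_3) = 0xE5437
s_5 = Round(s_4, k_4) = 0xBF5EC
s_6 = Round(s_5, k_5) = 0xA2F40
s_7 = Round(s_6, k_6) = 0x43C89
s_8 = Round(s_7, k_7) = 0x04332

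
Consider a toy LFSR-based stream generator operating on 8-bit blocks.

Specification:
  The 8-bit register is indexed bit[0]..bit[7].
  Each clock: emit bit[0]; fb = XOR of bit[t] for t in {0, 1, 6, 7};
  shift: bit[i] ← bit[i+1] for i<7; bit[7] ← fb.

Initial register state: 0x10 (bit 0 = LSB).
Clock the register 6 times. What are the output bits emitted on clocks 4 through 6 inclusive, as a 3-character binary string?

010

reg_0 = 0x10
clock 1: out=0, reg = 0x08
clock 2: out=0, reg = 0x04
clock 3: out=0, reg = 0x02
clock 4: out=0, reg = 0x81
clock 5: out=1, reg = 0x40
clock 6: out=0, reg = 0xA0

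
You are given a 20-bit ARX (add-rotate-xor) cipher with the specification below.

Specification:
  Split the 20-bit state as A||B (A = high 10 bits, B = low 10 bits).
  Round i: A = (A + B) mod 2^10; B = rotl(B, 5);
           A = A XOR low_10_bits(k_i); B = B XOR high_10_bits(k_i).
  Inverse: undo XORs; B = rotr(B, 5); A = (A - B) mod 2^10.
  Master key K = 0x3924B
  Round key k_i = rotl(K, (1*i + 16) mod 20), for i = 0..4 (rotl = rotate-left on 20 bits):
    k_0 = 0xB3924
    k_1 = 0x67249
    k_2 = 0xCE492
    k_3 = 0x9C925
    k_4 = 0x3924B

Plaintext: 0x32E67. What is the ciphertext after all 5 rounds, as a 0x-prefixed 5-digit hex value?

0xE543F

s_0 = plaintext = 0x32E67
s_1 = Round(s_0, k_0) = 0x85A3D
s_2 = Round(s_1, k_1) = 0x86A2D
s_3 = Round(s_2, k_2) = 0x35688
s_4 = Round(s_3, k_3) = 0x9E366
s_5 = Round(s_4, k_4) = 0xE543F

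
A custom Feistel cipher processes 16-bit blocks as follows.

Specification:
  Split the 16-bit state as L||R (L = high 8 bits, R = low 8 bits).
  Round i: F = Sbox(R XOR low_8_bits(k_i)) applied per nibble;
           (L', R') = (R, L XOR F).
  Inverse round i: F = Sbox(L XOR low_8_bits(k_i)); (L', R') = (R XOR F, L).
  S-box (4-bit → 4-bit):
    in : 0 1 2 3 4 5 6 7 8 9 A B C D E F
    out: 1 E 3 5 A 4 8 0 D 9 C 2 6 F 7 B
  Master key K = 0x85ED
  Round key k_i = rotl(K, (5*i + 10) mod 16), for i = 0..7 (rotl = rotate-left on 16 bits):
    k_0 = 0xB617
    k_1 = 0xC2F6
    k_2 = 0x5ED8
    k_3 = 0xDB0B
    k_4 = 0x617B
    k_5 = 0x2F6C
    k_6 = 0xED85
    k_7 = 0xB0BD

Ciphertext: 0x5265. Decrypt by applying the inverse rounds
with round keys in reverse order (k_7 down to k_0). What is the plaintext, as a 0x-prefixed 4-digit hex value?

s_0 = ciphertext = 0x5265
s_1 = InvRound(s_0, k_7) = 0x1E52
s_2 = InvRound(s_1, k_6) = 0xC01E
s_3 = InvRound(s_2, k_5) = 0xD8C0
s_4 = InvRound(s_3, k_4) = 0x05D8
s_5 = InvRound(s_4, k_3) = 0xCF05
s_6 = InvRound(s_5, k_2) = 0xE5CF
s_7 = InvRound(s_6, k_1) = 0x2AE5
s_8 = InvRound(s_7, k_0) = 0xBA2A

0xBA2A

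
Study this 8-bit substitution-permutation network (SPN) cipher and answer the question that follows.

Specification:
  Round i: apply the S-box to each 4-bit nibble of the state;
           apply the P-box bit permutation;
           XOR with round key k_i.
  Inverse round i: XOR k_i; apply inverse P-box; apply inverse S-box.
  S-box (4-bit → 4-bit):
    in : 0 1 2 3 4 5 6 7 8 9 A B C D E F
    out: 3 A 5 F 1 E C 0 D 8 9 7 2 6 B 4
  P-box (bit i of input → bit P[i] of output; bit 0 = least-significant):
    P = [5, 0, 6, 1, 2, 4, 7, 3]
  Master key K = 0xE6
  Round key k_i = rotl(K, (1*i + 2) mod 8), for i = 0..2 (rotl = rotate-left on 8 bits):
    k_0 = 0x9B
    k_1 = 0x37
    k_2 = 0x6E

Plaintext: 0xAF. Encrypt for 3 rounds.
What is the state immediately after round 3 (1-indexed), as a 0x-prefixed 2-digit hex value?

s_0 = plaintext = 0xAF
s_1 = Round(s_0, k_0) = 0xD7
s_2 = Round(s_1, k_1) = 0xA7
s_3 = Round(s_2, k_2) = 0x62

0x62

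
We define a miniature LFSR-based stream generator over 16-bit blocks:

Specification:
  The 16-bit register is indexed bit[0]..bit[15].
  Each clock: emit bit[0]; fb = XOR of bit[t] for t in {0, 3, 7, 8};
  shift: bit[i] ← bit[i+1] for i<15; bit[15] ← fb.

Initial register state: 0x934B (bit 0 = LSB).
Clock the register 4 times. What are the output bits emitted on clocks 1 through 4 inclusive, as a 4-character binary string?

1101

reg_0 = 0x934B
clock 1: out=1, reg = 0xC9A5
clock 2: out=1, reg = 0xE4D2
clock 3: out=0, reg = 0xF269
clock 4: out=1, reg = 0x7934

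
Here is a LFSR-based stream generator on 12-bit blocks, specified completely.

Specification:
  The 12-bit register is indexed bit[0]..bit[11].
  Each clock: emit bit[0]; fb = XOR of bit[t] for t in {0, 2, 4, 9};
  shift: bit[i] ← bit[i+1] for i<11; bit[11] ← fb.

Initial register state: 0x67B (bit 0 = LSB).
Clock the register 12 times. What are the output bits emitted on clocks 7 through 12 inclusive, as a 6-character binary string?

reg_0 = 0x67B
clock 1: out=1, reg = 0xB3D
clock 2: out=1, reg = 0x59E
clock 3: out=0, reg = 0x2CF
clock 4: out=1, reg = 0x967
clock 5: out=1, reg = 0x4B3
clock 6: out=1, reg = 0x259
clock 7: out=1, reg = 0x92C
clock 8: out=0, reg = 0xC96
clock 9: out=0, reg = 0x64B
clock 10: out=1, reg = 0x325
clock 11: out=1, reg = 0x992
clock 12: out=0, reg = 0xCC9

100110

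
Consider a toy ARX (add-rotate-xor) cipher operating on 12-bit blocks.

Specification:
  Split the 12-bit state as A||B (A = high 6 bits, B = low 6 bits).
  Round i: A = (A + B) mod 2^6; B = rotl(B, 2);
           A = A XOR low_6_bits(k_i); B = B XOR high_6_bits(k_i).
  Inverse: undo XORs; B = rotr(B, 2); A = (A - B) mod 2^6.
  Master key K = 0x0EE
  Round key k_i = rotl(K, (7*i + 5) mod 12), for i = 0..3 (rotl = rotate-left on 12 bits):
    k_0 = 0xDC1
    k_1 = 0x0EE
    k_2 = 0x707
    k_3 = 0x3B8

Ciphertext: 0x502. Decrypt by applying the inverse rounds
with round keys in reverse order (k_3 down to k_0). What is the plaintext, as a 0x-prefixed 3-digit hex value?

0x7EE

s_0 = ciphertext = 0x502
s_1 = InvRound(s_0, k_3) = 0xA43
s_2 = InvRound(s_1, k_2) = 0xDF7
s_3 = InvRound(s_2, k_1) = 0x30D
s_4 = InvRound(s_3, k_0) = 0x7EE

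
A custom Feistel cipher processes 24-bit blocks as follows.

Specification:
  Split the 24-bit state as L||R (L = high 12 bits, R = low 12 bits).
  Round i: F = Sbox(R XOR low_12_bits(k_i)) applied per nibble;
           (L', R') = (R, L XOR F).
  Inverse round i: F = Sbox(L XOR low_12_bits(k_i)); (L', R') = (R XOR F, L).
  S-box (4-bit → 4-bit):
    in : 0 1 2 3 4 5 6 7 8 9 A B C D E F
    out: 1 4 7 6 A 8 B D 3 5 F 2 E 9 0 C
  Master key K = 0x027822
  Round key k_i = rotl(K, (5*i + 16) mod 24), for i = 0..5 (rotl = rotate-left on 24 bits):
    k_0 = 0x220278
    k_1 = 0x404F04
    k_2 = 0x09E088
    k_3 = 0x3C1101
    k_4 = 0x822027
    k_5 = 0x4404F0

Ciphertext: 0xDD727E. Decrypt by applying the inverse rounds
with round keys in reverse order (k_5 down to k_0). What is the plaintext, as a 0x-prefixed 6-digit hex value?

s_0 = ciphertext = 0xDD727E
s_1 = InvRound(s_0, k_5) = 0x703DD7
s_2 = InvRound(s_1, k_4) = 0x0AD703
s_3 = InvRound(s_2, k_3) = 0x3FD0AD
s_4 = InvRound(s_3, k_2) = 0x6753FD
s_5 = InvRound(s_4, k_1) = 0x629675
s_6 = InvRound(s_5, k_0) = 0xCF1629

0xCF1629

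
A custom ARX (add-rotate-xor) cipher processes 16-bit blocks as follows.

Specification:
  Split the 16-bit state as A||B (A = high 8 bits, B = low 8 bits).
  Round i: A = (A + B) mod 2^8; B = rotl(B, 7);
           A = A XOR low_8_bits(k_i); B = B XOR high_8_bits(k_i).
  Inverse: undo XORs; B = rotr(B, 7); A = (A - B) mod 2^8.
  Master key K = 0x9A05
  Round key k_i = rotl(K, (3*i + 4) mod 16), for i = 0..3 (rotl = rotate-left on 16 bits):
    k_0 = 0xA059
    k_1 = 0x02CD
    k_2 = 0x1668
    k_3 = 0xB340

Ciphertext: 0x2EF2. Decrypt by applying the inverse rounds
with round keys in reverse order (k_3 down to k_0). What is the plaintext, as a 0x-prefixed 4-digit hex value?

0x2CED

s_0 = ciphertext = 0x2EF2
s_1 = InvRound(s_0, k_3) = 0xEC82
s_2 = InvRound(s_1, k_2) = 0x5B29
s_3 = InvRound(s_2, k_1) = 0x4056
s_4 = InvRound(s_3, k_0) = 0x2CED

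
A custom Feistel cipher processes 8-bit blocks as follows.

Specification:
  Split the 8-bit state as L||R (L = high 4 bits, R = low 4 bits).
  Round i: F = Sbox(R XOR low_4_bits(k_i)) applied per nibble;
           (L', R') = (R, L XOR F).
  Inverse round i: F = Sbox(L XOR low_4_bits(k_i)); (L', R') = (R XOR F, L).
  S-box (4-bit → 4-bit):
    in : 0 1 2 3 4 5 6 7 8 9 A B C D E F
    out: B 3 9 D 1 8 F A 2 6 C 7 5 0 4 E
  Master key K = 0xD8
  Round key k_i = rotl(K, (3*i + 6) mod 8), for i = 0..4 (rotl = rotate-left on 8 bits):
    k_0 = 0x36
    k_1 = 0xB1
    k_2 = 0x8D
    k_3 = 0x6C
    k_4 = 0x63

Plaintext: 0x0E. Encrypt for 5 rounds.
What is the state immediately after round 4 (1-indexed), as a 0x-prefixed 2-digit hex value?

0x6F

s_0 = plaintext = 0x0E
s_1 = Round(s_0, k_0) = 0xE2
s_2 = Round(s_1, k_1) = 0x23
s_3 = Round(s_2, k_2) = 0x36
s_4 = Round(s_3, k_3) = 0x6F
s_5 = Round(s_4, k_4) = 0xF3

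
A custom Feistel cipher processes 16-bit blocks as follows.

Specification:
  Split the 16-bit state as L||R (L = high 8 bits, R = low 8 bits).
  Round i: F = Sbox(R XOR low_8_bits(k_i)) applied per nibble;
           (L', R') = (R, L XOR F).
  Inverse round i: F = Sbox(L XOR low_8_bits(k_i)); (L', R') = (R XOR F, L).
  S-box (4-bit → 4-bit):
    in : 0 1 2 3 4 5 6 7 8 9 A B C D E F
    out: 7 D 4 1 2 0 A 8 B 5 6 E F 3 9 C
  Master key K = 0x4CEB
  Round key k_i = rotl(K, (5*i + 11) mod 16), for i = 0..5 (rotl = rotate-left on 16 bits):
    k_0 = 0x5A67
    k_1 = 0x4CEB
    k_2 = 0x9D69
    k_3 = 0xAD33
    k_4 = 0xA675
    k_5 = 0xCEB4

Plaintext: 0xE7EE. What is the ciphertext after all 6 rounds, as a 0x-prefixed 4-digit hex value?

0x4F35

s_0 = plaintext = 0xE7EE
s_1 = Round(s_0, k_0) = 0xEE52
s_2 = Round(s_1, k_1) = 0x520B
s_3 = Round(s_2, k_2) = 0x0BF6
s_4 = Round(s_3, k_3) = 0xF6FB
s_5 = Round(s_4, k_4) = 0xFB4F
s_6 = Round(s_5, k_5) = 0x4F35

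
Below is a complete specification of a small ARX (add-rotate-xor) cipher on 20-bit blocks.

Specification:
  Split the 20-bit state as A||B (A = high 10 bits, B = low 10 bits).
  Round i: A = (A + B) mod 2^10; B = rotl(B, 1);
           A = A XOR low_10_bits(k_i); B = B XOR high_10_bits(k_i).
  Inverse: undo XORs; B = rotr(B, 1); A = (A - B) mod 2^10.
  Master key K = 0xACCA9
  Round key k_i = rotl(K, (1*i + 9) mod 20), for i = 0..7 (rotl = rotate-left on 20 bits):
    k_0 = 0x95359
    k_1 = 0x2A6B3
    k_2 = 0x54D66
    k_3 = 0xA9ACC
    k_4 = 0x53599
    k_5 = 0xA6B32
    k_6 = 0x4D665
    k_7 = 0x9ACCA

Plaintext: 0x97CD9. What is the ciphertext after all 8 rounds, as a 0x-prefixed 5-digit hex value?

0xFC537

s_0 = plaintext = 0x97CD9
s_1 = Round(s_0, k_0) = 0x187E6
s_2 = Round(s_1, k_1) = 0xBD364
s_3 = Round(s_2, k_2) = 0xCFB9A
s_4 = Round(s_3, k_3) = 0x05193
s_5 = Round(s_4, k_4) = 0x0FA6B
s_6 = Round(s_5, k_5) = 0x66E4D
s_7 = Round(s_6, k_6) = 0x635AE
s_8 = Round(s_7, k_7) = 0xFC537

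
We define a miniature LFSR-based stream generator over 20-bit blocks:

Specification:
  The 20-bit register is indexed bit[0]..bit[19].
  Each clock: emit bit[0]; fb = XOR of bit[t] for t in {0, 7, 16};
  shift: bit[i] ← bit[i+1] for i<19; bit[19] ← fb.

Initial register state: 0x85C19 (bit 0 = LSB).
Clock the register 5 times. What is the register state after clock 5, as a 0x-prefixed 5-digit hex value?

0xCC2E0

reg_0 = 0x85C19
clock 1: out=1, reg = 0xC2E0C
clock 2: out=0, reg = 0x61706
clock 3: out=0, reg = 0x30B83
clock 4: out=1, reg = 0x985C1
clock 5: out=1, reg = 0xCC2E0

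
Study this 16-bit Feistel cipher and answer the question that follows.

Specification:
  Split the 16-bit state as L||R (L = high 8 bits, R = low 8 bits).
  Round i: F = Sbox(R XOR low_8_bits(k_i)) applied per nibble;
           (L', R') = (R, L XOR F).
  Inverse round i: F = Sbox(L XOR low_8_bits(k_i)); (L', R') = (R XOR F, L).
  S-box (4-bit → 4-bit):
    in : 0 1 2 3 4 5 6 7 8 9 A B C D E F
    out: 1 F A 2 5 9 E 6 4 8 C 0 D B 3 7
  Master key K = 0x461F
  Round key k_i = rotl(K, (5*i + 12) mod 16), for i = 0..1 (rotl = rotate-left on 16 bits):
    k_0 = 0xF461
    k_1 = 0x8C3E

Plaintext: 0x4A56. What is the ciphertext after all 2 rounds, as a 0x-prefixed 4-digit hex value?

0x6CCC

s_0 = plaintext = 0x4A56
s_1 = Round(s_0, k_0) = 0x566C
s_2 = Round(s_1, k_1) = 0x6CCC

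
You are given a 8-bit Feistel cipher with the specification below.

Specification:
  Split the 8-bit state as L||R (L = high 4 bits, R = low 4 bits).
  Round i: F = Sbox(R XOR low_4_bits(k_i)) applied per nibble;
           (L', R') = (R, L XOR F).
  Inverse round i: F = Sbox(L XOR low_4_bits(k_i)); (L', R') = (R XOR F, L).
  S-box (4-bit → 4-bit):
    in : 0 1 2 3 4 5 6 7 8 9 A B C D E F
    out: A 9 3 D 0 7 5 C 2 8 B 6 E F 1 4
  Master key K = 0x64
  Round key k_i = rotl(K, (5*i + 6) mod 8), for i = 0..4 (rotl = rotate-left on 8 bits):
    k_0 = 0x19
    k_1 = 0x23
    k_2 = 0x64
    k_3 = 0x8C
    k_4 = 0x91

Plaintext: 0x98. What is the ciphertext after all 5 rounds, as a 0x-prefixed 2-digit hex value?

s_0 = plaintext = 0x98
s_1 = Round(s_0, k_0) = 0x80
s_2 = Round(s_1, k_1) = 0x05
s_3 = Round(s_2, k_2) = 0x59
s_4 = Round(s_3, k_3) = 0x92
s_5 = Round(s_4, k_4) = 0x24

0x24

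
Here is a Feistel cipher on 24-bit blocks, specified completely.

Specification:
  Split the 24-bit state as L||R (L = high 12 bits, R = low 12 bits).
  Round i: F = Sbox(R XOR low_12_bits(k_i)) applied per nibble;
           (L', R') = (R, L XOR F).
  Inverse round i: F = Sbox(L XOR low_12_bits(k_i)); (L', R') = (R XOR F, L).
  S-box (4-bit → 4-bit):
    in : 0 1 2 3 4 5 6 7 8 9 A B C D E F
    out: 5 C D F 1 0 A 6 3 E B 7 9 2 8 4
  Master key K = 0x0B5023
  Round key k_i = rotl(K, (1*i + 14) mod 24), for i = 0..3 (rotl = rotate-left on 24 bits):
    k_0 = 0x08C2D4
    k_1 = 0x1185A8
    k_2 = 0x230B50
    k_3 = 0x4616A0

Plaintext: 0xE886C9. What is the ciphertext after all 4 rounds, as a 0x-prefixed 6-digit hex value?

0x58B293

s_0 = plaintext = 0xE886C9
s_1 = Round(s_0, k_0) = 0x6C9F4A
s_2 = Round(s_1, k_1) = 0xF4AD44
s_3 = Round(s_2, k_2) = 0xD4458B
s_4 = Round(s_3, k_3) = 0x58B293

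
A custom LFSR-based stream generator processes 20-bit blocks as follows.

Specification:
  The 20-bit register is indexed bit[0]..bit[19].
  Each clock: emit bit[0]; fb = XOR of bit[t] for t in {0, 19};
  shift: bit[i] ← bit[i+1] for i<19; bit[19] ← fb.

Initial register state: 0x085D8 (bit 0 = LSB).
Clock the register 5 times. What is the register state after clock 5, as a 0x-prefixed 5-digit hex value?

0x4042E

reg_0 = 0x085D8
clock 1: out=0, reg = 0x042EC
clock 2: out=0, reg = 0x02176
clock 3: out=0, reg = 0x010BB
clock 4: out=1, reg = 0x8085D
clock 5: out=1, reg = 0x4042E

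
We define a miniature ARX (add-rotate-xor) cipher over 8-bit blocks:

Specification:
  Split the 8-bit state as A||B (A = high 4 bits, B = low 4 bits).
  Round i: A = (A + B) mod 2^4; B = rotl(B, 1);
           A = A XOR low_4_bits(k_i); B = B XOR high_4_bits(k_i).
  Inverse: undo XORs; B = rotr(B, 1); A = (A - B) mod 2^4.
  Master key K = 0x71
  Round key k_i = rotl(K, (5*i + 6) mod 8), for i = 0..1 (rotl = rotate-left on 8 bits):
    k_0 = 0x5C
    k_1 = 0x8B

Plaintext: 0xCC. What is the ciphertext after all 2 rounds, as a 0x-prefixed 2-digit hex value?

0xB1

s_0 = plaintext = 0xCC
s_1 = Round(s_0, k_0) = 0x4C
s_2 = Round(s_1, k_1) = 0xB1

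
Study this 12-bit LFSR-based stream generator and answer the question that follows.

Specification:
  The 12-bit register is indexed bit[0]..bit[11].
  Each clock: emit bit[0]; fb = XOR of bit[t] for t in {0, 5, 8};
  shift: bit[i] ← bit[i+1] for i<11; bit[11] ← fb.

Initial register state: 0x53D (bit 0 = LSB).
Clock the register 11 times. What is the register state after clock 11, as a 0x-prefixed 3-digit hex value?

0xB02

reg_0 = 0x53D
clock 1: out=1, reg = 0xA9E
clock 2: out=0, reg = 0x54F
clock 3: out=1, reg = 0x2A7
clock 4: out=1, reg = 0x153
clock 5: out=1, reg = 0x0A9
clock 6: out=1, reg = 0x054
clock 7: out=0, reg = 0x02A
clock 8: out=0, reg = 0x815
clock 9: out=1, reg = 0xC0A
clock 10: out=0, reg = 0x605
clock 11: out=1, reg = 0xB02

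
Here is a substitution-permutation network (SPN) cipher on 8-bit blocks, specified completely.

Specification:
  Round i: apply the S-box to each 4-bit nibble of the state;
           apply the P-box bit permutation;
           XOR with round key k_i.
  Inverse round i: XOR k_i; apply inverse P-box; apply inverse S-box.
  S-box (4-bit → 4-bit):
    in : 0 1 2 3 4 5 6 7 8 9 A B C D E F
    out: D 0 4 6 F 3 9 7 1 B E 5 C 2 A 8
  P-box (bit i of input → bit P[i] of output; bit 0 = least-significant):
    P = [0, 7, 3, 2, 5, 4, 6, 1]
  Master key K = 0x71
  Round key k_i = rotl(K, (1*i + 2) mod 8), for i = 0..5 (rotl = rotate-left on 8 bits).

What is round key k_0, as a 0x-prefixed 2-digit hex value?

0xC5

K = 0x71
k_0 = rotl(K, (1*0+2) mod 8) = rotl(K, 2) = 0xC5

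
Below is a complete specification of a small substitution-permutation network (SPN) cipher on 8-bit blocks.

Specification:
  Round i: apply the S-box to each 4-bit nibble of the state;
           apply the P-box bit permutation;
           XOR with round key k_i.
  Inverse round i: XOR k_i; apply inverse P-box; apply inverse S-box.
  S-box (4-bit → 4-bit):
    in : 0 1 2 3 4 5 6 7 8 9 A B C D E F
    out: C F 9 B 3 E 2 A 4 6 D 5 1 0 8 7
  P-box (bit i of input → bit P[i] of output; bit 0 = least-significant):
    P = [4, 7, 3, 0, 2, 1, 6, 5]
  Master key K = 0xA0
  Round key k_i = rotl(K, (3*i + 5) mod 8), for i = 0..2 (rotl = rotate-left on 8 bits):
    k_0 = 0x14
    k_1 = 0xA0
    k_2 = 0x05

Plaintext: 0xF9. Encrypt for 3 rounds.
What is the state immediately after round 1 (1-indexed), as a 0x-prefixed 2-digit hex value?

0xDA

s_0 = plaintext = 0xF9
s_1 = Round(s_0, k_0) = 0xDA
s_2 = Round(s_1, k_1) = 0xB9
s_3 = Round(s_2, k_2) = 0xC9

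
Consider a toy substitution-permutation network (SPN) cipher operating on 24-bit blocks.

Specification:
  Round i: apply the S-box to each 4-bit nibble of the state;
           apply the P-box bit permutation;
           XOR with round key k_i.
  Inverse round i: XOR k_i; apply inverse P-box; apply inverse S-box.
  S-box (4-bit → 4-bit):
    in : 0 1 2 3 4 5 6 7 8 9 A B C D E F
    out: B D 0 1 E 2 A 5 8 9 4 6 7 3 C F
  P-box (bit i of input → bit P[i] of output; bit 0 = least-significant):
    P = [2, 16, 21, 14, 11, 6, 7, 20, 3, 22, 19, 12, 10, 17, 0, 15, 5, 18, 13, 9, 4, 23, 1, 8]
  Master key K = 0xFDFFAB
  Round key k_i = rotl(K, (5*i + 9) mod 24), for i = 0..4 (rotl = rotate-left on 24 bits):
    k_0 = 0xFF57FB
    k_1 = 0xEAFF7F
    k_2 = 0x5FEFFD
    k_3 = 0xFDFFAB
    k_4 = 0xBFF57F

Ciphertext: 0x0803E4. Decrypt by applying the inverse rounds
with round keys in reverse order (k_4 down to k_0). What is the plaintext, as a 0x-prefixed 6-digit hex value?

0x17B6FC

s_0 = ciphertext = 0x0803E4
s_1 = InvRound(s_0, k_4) = 0xC4F9E4
s_2 = InvRound(s_1, k_3) = 0xA8776C
s_3 = InvRound(s_2, k_2) = 0xD5461B
s_4 = InvRound(s_3, k_1) = 0x8C6E0C
s_5 = InvRound(s_4, k_0) = 0x17B6FC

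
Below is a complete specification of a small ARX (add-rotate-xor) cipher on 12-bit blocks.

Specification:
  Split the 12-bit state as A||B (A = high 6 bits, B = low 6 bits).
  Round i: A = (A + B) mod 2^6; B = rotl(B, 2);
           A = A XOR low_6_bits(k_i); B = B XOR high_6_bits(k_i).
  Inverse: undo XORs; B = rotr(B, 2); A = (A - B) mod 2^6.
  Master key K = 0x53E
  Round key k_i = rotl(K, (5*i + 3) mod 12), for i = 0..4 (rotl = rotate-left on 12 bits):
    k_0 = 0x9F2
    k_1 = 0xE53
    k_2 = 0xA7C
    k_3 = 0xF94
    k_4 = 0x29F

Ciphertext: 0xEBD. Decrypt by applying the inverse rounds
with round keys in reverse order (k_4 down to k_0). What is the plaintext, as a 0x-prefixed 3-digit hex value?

0xD47

s_0 = ciphertext = 0xEBD
s_1 = InvRound(s_0, k_4) = 0xA3D
s_2 = InvRound(s_1, k_3) = 0x330
s_3 = InvRound(s_2, k_2) = 0x696
s_4 = InvRound(s_3, k_1) = 0x3BB
s_5 = InvRound(s_4, k_0) = 0xD47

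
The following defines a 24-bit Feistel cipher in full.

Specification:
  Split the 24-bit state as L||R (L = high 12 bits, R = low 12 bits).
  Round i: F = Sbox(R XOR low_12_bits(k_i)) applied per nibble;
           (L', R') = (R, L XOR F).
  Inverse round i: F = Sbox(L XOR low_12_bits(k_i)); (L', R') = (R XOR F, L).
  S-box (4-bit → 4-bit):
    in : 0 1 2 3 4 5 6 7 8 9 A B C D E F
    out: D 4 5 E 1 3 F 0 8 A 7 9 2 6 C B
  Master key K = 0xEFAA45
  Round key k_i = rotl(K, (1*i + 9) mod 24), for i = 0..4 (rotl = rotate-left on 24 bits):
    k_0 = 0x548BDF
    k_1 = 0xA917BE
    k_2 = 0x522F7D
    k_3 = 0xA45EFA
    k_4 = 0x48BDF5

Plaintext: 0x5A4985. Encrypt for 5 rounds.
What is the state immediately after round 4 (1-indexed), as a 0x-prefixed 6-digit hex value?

0xFEFD90

s_0 = plaintext = 0x5A4985
s_1 = Round(s_0, k_0) = 0x985093
s_2 = Round(s_1, k_1) = 0x0939D3
s_3 = Round(s_2, k_2) = 0x9D3FEF
s_4 = Round(s_3, k_3) = 0xFEFD90
s_5 = Round(s_4, k_4) = 0xD9021C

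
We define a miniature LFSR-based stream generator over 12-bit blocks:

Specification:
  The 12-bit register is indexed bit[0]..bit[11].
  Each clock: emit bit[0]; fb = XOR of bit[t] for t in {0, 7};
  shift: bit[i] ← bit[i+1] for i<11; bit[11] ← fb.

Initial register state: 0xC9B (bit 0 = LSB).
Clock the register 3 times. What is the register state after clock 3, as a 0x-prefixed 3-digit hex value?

reg_0 = 0xC9B
clock 1: out=1, reg = 0x64D
clock 2: out=1, reg = 0xB26
clock 3: out=0, reg = 0x593

0x593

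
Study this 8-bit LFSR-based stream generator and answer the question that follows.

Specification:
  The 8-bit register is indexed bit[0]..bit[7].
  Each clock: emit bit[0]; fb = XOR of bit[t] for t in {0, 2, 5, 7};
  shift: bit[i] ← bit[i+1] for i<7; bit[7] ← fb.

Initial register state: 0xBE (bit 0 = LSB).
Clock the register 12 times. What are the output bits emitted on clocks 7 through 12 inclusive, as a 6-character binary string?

reg_0 = 0xBE
clock 1: out=0, reg = 0xDF
clock 2: out=1, reg = 0xEF
clock 3: out=1, reg = 0x77
clock 4: out=1, reg = 0xBB
clock 5: out=1, reg = 0xDD
clock 6: out=1, reg = 0xEE
clock 7: out=0, reg = 0xF7
clock 8: out=1, reg = 0x7B
clock 9: out=1, reg = 0x3D
clock 10: out=1, reg = 0x9E
clock 11: out=0, reg = 0x4F
clock 12: out=1, reg = 0x27

011101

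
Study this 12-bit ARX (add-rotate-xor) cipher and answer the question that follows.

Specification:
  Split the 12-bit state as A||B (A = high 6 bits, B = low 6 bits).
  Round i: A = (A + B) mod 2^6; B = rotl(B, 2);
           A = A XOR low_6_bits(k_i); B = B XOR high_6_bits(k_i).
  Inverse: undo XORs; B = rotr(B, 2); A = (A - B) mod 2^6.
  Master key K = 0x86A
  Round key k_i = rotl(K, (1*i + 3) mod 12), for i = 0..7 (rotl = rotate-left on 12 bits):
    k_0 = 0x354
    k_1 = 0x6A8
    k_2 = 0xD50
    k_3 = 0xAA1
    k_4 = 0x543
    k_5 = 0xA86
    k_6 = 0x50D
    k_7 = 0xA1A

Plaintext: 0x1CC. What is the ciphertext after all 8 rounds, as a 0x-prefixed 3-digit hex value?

0xD5C

s_0 = plaintext = 0x1CC
s_1 = Round(s_0, k_0) = 0x1FD
s_2 = Round(s_1, k_1) = 0xB2D
s_3 = Round(s_2, k_2) = 0x243
s_4 = Round(s_3, k_3) = 0xB66
s_5 = Round(s_4, k_4) = 0x40F
s_6 = Round(s_5, k_5) = 0x656
s_7 = Round(s_6, k_6) = 0x88D
s_8 = Round(s_7, k_7) = 0xD5C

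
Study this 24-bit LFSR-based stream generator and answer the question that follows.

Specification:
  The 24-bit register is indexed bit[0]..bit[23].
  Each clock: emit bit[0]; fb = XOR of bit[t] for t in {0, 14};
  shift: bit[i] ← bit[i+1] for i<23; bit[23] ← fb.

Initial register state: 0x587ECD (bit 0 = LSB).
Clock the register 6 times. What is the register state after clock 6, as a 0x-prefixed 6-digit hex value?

0xB161FB

reg_0 = 0x587ECD
clock 1: out=1, reg = 0x2C3F66
clock 2: out=0, reg = 0x161FB3
clock 3: out=1, reg = 0x8B0FD9
clock 4: out=1, reg = 0xC587EC
clock 5: out=0, reg = 0x62C3F6
clock 6: out=0, reg = 0xB161FB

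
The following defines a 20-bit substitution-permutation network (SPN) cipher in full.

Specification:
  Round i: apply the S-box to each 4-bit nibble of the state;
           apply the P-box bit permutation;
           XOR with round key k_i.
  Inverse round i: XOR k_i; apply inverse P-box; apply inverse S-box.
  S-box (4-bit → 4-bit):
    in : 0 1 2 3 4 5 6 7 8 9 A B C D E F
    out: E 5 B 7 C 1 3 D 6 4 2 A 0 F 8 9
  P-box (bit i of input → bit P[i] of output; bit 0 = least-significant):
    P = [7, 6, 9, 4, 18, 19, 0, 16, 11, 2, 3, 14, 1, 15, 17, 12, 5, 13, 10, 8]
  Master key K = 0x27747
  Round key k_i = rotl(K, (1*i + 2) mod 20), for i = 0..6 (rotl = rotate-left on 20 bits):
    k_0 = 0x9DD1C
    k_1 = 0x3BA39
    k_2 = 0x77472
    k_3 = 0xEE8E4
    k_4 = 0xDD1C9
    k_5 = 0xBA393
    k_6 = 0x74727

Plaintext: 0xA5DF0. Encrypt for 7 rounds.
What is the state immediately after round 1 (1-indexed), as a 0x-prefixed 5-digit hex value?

0xCB742

s_0 = plaintext = 0xA5DF0
s_1 = Round(s_0, k_0) = 0xCB742
s_2 = Round(s_1, k_1) = 0x262E0
s_3 = Round(s_2, k_2) = 0x69F04
s_4 = Round(s_3, k_3) = 0x582D5
s_5 = Round(s_4, k_4) = 0x2196C
s_6 = Round(s_5, k_5) = 0x582B9
s_7 = Round(s_6, k_6) = 0xC8D03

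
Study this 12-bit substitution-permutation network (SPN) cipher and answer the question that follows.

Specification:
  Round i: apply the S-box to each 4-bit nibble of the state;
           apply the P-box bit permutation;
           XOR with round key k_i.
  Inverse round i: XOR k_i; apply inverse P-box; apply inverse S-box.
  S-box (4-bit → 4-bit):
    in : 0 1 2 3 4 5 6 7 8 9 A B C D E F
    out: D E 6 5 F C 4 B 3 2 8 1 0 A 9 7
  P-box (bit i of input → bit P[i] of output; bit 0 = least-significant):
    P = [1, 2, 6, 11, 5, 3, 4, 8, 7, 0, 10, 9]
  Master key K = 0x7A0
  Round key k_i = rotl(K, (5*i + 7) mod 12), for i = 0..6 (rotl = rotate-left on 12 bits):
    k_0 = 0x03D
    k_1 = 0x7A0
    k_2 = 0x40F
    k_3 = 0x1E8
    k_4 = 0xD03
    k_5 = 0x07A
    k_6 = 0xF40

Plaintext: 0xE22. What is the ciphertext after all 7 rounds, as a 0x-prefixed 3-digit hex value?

s_0 = plaintext = 0xE22
s_1 = Round(s_0, k_0) = 0x2E1
s_2 = Round(s_1, k_1) = 0xAC5
s_3 = Round(s_2, k_2) = 0xE4F
s_4 = Round(s_3, k_3) = 0x216
s_5 = Round(s_4, k_4) = 0x85A
s_6 = Round(s_5, k_5) = 0x9EB
s_7 = Round(s_6, k_6) = 0xE63

0xE63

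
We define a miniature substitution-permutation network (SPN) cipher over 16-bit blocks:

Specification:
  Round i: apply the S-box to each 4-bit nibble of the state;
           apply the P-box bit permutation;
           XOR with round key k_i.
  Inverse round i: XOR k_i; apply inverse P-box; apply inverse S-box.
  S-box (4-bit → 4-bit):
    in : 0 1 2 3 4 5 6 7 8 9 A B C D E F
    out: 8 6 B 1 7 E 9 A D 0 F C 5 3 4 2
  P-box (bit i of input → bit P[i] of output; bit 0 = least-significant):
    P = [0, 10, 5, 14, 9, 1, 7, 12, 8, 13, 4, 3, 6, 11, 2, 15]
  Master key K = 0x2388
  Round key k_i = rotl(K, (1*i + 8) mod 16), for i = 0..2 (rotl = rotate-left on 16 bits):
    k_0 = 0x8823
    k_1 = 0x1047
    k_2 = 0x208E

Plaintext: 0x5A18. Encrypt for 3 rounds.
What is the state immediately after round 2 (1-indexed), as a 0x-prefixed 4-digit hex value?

s_0 = plaintext = 0x5A18
s_1 = Round(s_0, k_0) = 0x619C
s_2 = Round(s_1, k_1) = 0xB036
s_3 = Round(s_2, k_2) = 0xE283

0xB036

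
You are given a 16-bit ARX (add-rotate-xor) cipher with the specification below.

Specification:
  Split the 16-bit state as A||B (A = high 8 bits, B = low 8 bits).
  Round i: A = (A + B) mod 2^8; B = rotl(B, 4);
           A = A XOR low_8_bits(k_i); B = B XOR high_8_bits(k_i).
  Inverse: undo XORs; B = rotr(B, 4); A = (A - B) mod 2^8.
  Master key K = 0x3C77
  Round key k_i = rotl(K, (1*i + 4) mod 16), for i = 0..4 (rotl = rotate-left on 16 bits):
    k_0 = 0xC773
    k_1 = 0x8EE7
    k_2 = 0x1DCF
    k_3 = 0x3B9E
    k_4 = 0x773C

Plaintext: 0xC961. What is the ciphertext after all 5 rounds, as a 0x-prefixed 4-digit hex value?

0xFAE0

s_0 = plaintext = 0xC961
s_1 = Round(s_0, k_0) = 0x59D1
s_2 = Round(s_1, k_1) = 0xCD93
s_3 = Round(s_2, k_2) = 0xAF24
s_4 = Round(s_3, k_3) = 0x4D79
s_5 = Round(s_4, k_4) = 0xFAE0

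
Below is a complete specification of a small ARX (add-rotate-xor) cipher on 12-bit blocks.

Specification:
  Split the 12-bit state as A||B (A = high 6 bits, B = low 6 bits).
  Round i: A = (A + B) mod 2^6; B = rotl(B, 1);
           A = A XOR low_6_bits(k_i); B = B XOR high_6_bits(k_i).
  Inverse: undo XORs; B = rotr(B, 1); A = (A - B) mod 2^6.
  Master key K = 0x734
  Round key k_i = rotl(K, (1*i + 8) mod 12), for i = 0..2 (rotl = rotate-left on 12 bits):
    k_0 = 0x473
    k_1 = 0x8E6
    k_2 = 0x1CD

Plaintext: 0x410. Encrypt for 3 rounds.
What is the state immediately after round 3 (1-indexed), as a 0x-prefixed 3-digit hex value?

0xBC7

s_0 = plaintext = 0x410
s_1 = Round(s_0, k_0) = 0x4F1
s_2 = Round(s_1, k_1) = 0x880
s_3 = Round(s_2, k_2) = 0xBC7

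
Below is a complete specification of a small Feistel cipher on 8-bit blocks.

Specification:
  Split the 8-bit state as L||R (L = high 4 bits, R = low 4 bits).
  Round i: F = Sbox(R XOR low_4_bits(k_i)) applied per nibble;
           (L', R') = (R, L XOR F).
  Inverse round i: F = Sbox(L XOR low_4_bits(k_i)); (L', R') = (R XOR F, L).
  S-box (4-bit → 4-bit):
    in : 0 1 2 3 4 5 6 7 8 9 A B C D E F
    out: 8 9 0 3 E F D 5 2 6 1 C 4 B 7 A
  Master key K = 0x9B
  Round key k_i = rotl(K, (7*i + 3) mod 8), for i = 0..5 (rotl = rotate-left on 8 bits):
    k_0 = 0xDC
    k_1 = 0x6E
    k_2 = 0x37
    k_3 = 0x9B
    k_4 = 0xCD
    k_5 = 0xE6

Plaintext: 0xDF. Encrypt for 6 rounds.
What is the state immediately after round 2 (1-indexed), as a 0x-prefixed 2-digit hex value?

0xE7

s_0 = plaintext = 0xDF
s_1 = Round(s_0, k_0) = 0xFE
s_2 = Round(s_1, k_1) = 0xE7
s_3 = Round(s_2, k_2) = 0x76
s_4 = Round(s_3, k_3) = 0x6C
s_5 = Round(s_4, k_4) = 0xCF
s_6 = Round(s_5, k_5) = 0xFA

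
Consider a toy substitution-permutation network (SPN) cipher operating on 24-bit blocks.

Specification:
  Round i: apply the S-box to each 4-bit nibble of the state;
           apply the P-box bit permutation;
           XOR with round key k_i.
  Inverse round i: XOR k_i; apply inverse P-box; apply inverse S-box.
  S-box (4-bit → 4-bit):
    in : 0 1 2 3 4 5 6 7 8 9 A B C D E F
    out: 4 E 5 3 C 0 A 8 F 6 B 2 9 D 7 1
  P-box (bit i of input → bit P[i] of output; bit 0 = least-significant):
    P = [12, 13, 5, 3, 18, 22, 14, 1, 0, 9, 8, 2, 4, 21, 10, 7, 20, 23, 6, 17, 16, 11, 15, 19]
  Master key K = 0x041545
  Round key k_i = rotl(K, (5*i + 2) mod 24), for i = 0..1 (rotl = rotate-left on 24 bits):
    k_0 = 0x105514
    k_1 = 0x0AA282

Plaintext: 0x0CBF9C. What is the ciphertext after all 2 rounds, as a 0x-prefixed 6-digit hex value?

0x72FE78

s_0 = plaintext = 0x0CBF9C
s_1 = Round(s_0, k_0) = 0x62851D
s_2 = Round(s_1, k_1) = 0x72FE78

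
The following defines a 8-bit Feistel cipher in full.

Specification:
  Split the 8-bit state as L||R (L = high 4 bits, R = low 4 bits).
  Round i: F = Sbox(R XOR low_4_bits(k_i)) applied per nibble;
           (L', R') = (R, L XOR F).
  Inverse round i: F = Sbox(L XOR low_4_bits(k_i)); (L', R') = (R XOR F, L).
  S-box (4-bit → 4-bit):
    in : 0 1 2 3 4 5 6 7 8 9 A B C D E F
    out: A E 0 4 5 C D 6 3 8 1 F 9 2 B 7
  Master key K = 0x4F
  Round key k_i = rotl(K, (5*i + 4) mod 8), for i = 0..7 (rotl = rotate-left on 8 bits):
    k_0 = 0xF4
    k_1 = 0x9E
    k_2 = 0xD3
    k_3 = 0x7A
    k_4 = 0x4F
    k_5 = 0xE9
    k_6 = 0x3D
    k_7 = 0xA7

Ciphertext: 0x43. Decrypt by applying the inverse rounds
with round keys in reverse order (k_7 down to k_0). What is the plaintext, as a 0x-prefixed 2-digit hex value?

0xEE

s_0 = ciphertext = 0x43
s_1 = InvRound(s_0, k_7) = 0x74
s_2 = InvRound(s_1, k_6) = 0x57
s_3 = InvRound(s_2, k_5) = 0xE5
s_4 = InvRound(s_3, k_4) = 0xBE
s_5 = InvRound(s_4, k_3) = 0x0B
s_6 = InvRound(s_5, k_2) = 0xF0
s_7 = InvRound(s_6, k_1) = 0xEF
s_8 = InvRound(s_7, k_0) = 0xEE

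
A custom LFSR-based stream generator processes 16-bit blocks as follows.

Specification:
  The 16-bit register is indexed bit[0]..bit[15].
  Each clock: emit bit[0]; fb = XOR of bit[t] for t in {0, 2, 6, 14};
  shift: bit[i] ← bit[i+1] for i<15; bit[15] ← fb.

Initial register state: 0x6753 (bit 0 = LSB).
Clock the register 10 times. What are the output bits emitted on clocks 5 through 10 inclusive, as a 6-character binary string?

reg_0 = 0x6753
clock 1: out=1, reg = 0xB3A9
clock 2: out=1, reg = 0xD9D4
clock 3: out=0, reg = 0xECEA
clock 4: out=0, reg = 0x7675
clock 5: out=1, reg = 0x3B3A
clock 6: out=0, reg = 0x1D9D
clock 7: out=1, reg = 0x0ECE
clock 8: out=0, reg = 0x0767
clock 9: out=1, reg = 0x83B3
clock 10: out=1, reg = 0xC1D9

101011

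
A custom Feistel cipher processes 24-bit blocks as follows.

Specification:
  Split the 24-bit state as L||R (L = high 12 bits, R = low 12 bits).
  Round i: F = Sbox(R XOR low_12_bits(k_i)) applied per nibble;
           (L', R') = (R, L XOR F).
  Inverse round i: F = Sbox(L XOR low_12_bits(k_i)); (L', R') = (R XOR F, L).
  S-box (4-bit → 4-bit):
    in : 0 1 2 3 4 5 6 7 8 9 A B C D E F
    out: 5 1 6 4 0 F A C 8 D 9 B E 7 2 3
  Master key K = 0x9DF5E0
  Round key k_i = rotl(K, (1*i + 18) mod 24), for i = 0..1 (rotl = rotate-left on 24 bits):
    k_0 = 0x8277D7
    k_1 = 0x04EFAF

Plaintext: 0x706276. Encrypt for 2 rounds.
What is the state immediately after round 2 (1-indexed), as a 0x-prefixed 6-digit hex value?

s_0 = plaintext = 0x706276
s_1 = Round(s_0, k_0) = 0x276897
s_2 = Round(s_1, k_1) = 0x897E3E

0x897E3E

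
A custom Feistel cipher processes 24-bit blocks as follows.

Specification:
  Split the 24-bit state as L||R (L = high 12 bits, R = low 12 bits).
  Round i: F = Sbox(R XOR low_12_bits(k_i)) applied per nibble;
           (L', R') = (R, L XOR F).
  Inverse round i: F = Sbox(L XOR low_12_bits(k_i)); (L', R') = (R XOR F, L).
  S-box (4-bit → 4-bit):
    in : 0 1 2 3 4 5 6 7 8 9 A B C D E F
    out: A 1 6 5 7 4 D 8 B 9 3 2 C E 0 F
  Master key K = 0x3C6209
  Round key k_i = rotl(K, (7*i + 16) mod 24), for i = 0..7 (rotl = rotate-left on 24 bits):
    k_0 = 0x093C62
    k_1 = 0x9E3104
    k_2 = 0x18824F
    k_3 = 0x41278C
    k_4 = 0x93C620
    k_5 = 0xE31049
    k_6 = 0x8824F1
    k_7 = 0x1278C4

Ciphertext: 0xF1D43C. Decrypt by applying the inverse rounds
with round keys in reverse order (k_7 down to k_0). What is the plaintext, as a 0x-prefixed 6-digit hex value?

s_0 = ciphertext = 0xF1D43C
s_1 = InvRound(s_0, k_7) = 0xCD5F1D
s_2 = InvRound(s_1, k_6) = 0x47ACD5
s_3 = InvRound(s_2, k_5) = 0xB8047A
s_4 = InvRound(s_3, k_4) = 0xA40B80
s_5 = InvRound(s_4, k_3) = 0x54CA40
s_6 = InvRound(s_5, k_2) = 0x2E554C
s_7 = InvRound(s_6, k_1) = 0x04D2E5
s_8 = InvRound(s_7, k_0) = 0xE8A04D

0xE8A04D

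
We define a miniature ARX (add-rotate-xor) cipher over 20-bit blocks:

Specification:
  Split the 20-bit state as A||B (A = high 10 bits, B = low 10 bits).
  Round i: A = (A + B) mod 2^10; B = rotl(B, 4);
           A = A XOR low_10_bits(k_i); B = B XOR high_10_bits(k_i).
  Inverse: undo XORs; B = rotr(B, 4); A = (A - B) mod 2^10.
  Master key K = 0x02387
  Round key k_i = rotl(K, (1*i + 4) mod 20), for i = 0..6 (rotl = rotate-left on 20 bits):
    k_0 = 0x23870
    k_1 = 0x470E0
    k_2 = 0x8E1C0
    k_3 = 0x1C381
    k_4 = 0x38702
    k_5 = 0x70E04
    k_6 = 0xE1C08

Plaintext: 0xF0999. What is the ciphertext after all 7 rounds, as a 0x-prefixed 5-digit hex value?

s_0 = plaintext = 0xF0999
s_1 = Round(s_0, k_0) = 0x4AD18
s_2 = Round(s_1, k_1) = 0xA8C98
s_3 = Round(s_2, k_2) = 0xBEFBA
s_4 = Round(s_3, k_3) = 0x4D3DE
s_5 = Round(s_4, k_4) = 0x8410E
s_6 = Round(s_5, k_5) = 0x46927
s_7 = Round(s_6, k_6) = 0x925F3

0x925F3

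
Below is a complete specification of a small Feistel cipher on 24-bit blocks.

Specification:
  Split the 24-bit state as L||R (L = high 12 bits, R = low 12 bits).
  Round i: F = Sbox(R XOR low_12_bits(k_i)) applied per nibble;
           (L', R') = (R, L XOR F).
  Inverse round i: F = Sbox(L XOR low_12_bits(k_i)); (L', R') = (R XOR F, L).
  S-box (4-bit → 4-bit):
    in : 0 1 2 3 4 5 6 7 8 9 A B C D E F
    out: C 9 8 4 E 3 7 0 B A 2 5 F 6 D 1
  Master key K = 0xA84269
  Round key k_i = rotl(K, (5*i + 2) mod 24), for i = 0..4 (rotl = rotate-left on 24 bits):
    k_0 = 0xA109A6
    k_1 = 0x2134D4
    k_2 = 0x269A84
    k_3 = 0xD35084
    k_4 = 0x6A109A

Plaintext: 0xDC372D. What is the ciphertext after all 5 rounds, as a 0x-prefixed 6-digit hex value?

s_0 = plaintext = 0xDC372D
s_1 = Round(s_0, k_0) = 0x72D076
s_2 = Round(s_1, k_1) = 0x076905
s_3 = Round(s_2, k_2) = 0x9054CF
s_4 = Round(s_3, k_3) = 0x4CF7E0
s_5 = Round(s_4, k_4) = 0x7E04CD

0x7E04CD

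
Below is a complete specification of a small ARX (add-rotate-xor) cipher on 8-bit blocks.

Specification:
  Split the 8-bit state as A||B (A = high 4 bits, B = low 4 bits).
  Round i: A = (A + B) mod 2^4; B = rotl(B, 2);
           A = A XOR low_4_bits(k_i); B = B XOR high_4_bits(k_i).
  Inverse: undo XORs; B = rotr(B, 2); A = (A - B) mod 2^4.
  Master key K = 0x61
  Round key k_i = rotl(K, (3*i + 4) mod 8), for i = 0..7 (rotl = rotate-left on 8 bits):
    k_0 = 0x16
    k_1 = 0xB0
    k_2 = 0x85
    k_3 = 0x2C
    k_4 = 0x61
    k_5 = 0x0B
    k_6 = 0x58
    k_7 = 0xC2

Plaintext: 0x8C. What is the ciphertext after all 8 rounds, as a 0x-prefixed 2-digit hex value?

0xC3

s_0 = plaintext = 0x8C
s_1 = Round(s_0, k_0) = 0x22
s_2 = Round(s_1, k_1) = 0x43
s_3 = Round(s_2, k_2) = 0x24
s_4 = Round(s_3, k_3) = 0xA3
s_5 = Round(s_4, k_4) = 0xCA
s_6 = Round(s_5, k_5) = 0xDA
s_7 = Round(s_6, k_6) = 0xFF
s_8 = Round(s_7, k_7) = 0xC3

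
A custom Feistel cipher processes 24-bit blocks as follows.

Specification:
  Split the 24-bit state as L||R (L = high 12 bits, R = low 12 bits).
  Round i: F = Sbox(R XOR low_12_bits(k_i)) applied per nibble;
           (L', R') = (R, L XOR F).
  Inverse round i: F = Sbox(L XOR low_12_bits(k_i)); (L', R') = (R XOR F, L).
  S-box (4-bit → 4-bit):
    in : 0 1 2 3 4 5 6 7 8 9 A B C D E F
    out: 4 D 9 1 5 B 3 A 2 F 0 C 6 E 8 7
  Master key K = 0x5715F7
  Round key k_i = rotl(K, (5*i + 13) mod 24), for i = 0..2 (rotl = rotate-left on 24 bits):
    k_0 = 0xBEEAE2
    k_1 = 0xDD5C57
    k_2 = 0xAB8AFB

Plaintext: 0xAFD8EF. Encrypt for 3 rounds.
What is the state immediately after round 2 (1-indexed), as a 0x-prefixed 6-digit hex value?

0x3B3F6A

s_0 = plaintext = 0xAFD8EF
s_1 = Round(s_0, k_0) = 0x8EF3B3
s_2 = Round(s_1, k_1) = 0x3B3F6A
s_3 = Round(s_2, k_2) = 0xF6A84E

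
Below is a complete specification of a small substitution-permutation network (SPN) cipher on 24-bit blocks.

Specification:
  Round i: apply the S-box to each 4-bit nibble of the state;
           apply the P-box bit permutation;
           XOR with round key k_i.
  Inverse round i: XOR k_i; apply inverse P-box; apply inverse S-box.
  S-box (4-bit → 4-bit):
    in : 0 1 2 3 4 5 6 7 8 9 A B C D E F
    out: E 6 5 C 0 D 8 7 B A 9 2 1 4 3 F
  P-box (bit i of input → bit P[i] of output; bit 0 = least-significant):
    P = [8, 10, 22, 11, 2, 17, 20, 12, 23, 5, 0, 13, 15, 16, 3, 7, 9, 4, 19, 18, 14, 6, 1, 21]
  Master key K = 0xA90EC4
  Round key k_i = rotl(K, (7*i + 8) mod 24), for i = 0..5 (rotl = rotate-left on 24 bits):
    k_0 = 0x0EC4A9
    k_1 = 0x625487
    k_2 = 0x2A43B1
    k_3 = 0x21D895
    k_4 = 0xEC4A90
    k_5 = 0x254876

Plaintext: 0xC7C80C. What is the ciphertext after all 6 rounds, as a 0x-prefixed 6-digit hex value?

0x739434

s_0 = plaintext = 0xC7C80C
s_1 = Round(s_0, k_0) = 0x943799
s_2 = Round(s_1, k_1) = 0xC0486E
s_3 = Round(s_2, k_2) = 0xA63681
s_4 = Round(s_3, k_3) = 0x47AC19
s_5 = Round(s_4, k_4) = 0x76C400
s_6 = Round(s_5, k_5) = 0x739434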